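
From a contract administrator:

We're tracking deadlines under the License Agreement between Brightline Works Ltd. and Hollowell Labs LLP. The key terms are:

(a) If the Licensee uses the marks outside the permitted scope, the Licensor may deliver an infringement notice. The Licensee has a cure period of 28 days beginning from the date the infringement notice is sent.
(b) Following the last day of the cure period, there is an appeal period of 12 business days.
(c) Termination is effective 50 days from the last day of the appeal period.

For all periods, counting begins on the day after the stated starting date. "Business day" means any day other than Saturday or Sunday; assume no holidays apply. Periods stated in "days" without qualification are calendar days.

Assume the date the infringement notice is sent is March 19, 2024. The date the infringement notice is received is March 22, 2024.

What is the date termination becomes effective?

Adding 28 calendar days to March 19, 2024 gives April 16, 2024, which is the last day of the cure period.
The last day of the appeal period: 12 business days after Tuesday, April 16, 2024, skipping weekends — Apr 17, Apr 18, Apr 19, Apr 22, …, Apr 30, May 1, May 2 — lands on Thursday, May 2, 2024.
The date termination becomes effective: 50 calendar days after May 2, 2024 is June 21, 2024.

June 21, 2024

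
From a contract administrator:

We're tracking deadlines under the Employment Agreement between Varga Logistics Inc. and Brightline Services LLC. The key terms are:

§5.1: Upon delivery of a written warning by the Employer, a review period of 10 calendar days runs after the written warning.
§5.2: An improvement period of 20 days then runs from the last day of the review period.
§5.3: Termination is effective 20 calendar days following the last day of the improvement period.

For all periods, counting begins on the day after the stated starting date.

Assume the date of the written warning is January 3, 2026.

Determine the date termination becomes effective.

February 22, 2026

Adding 10 calendar days to January 3, 2026 gives January 13, 2026, which is the last day of the review period.
The last day of the improvement period: January 13, 2026 + 20 days = February 2, 2026.
Adding 20 calendar days to February 2, 2026 gives February 22, 2026, which is the date termination becomes effective.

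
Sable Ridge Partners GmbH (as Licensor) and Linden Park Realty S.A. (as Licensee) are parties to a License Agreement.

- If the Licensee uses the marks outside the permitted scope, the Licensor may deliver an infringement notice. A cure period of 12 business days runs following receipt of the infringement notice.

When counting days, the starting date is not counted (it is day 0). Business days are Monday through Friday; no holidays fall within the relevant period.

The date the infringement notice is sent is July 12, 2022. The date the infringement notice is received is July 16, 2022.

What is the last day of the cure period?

August 2, 2022

The last day of the cure period: counting 12 business days from Saturday, July 16, 2022 (Jul 18, Jul 19, Jul 20, Jul 21, …, Jul 29, Aug 1, Aug 2, skipping weekends) reaches Tuesday, August 2, 2022.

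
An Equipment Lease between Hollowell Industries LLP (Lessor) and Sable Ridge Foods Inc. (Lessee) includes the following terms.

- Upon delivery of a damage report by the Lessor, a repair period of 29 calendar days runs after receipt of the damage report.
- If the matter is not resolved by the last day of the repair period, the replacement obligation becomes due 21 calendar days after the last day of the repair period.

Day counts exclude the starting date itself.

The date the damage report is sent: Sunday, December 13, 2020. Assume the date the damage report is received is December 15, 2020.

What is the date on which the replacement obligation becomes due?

The last day of the repair period: December 15, 2020 + 29 days = January 13, 2021.
Adding 21 calendar days to January 13, 2021 gives February 3, 2021, which is the date on which the replacement obligation becomes due.

February 3, 2021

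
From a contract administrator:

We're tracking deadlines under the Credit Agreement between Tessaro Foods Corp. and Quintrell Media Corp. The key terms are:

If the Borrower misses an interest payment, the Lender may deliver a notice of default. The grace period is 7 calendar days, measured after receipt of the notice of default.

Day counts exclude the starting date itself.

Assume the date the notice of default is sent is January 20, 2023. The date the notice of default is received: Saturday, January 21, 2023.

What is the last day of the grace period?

Adding 7 calendar days to January 21, 2023 gives January 28, 2023, which is the last day of the grace period.

January 28, 2023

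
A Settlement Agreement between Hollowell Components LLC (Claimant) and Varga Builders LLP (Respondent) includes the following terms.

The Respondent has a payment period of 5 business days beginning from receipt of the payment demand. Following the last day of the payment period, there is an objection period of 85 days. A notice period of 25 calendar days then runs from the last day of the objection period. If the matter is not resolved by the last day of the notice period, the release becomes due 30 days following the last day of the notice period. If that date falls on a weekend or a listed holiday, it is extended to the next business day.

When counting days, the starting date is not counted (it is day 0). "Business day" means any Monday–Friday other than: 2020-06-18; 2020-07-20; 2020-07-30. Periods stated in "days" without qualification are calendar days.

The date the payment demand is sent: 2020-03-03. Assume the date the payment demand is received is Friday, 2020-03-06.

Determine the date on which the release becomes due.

The last day of the payment period: 5 business days after Friday, 2020-03-06, skipping weekends — Mar 9, Mar 10, Mar 11, Mar 12, Mar 13 — lands on Friday, 2020-03-13.
The last day of the objection period: 85 calendar days after 2020-03-13 is 2020-06-06.
Adding 25 calendar days to 2020-06-06 gives 2020-07-01, which is the last day of the notice period.
The date on which the release becomes due: 30 calendar days after 2020-07-01 is 2020-07-31. 2020-07-31 is a Friday and is not a listed holiday, so no roll-forward applies.

2020-07-31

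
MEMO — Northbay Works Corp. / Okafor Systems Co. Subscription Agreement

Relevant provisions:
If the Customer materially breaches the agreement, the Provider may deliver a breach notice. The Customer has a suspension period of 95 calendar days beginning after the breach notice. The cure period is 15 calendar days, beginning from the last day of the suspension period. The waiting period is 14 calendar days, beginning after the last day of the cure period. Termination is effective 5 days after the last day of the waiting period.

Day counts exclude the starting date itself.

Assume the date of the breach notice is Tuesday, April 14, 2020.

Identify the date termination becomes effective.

The last day of the suspension period: 95 calendar days after April 14, 2020 is July 18, 2020.
The last day of the cure period: July 18, 2020 + 15 days = August 2, 2020.
The last day of the waiting period: 14 calendar days after August 2, 2020 is August 16, 2020.
Adding 5 calendar days to August 16, 2020 gives August 21, 2020, which is the date termination becomes effective.

August 21, 2020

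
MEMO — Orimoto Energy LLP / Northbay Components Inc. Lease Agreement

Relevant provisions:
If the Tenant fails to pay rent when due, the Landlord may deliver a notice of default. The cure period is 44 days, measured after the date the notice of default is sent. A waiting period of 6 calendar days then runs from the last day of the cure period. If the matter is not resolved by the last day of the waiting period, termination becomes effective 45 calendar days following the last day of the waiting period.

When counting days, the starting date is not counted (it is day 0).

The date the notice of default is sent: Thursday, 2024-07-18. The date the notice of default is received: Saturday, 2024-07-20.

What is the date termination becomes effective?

The last day of the cure period: 2024-07-18 + 44 days = 2024-08-31.
The last day of the waiting period: 2024-08-31 + 6 days = 2024-09-06.
Adding 45 calendar days to 2024-09-06 gives 2024-10-21, which is the date termination becomes effective.

2024-10-21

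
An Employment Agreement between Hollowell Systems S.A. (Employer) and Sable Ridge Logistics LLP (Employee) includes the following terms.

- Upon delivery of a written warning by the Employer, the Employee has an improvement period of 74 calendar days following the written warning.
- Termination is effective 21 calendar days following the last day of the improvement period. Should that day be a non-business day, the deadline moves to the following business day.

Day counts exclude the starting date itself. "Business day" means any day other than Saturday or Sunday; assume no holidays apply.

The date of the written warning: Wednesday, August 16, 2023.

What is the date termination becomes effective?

The last day of the improvement period: 74 calendar days after August 16, 2023 is October 29, 2023.
Adding 21 calendar days to October 29, 2023 gives November 19, 2023, which is the date termination becomes effective. That falls on a Sunday, so it rolls to the next business day, Monday, November 20, 2023.

November 20, 2023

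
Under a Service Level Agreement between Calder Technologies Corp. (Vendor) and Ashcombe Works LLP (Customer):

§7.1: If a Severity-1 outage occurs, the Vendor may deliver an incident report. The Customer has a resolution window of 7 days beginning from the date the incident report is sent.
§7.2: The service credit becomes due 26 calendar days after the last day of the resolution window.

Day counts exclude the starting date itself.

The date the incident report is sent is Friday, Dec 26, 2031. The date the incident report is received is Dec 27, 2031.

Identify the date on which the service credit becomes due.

Jan 28, 2032

The last day of the resolution window: Dec 26, 2031 + 7 days = Jan 2, 2032.
The date on which the service credit becomes due: Jan 2, 2032 + 26 days = Jan 28, 2032.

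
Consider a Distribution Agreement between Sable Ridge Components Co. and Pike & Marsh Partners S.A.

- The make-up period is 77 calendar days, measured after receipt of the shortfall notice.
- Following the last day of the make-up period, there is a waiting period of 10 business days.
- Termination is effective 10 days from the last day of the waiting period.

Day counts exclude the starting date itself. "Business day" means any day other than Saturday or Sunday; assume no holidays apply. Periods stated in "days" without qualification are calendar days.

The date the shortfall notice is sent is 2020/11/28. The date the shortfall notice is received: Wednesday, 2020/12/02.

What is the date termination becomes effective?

2021/03/13

Adding 77 calendar days to 2020/12/02 gives 2021/02/17, which is the last day of the make-up period.
From Wednesday, 2021/02/17, 10 business days (Feb 18, Feb 19, Feb 22, Feb 23, Feb 24, Feb 25, Feb 26, Mar 1, Mar 2, Mar 3, skipping weekends) brings us to Wednesday, 2021/03/03, which is the last day of the waiting period.
The date termination becomes effective: 2021/03/03 + 10 days = 2021/03/13.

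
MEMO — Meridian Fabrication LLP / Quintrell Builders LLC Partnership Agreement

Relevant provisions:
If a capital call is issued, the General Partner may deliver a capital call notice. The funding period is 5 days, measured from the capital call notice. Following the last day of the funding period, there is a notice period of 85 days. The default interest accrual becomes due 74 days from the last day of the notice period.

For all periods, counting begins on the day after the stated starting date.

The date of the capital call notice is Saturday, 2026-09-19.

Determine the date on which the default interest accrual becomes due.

2027-03-02

Adding 5 calendar days to 2026-09-19 gives 2026-09-24, which is the last day of the funding period.
Adding 85 calendar days to 2026-09-24 gives 2026-12-18, which is the last day of the notice period.
Adding 74 calendar days to 2026-12-18 gives 2027-03-02, which is the date on which the default interest accrual becomes due.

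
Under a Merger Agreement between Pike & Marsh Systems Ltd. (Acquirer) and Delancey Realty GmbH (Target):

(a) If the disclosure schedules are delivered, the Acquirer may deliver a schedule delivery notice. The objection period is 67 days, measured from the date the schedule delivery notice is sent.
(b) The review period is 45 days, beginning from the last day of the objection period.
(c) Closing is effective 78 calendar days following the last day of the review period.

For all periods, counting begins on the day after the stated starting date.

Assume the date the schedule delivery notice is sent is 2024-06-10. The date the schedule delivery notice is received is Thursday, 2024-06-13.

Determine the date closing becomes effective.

2024-12-17

The last day of the objection period: 2024-06-10 + 67 days = 2024-08-16.
Adding 45 calendar days to 2024-08-16 gives 2024-09-30, which is the last day of the review period.
The date closing becomes effective: 2024-09-30 + 78 days = 2024-12-17.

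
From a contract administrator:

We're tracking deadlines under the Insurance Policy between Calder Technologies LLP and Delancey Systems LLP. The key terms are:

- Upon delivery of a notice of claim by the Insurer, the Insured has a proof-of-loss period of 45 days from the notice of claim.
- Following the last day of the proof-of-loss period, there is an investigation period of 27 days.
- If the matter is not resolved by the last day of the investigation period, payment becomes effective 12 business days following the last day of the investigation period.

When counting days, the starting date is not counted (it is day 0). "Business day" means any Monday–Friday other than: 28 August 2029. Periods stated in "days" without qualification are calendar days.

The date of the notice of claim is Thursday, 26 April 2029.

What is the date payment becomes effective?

The last day of the proof-of-loss period: 26 April 2029 + 45 days = 10 June 2029.
The last day of the investigation period: 10 June 2029 + 27 days = 7 July 2029.
The date payment becomes effective: 12 business days after Saturday, 7 July 2029, skipping weekends — Jul 9, Jul 10, Jul 11, Jul 12, …, Jul 20, Jul 23, Jul 24 — lands on Tuesday, 24 July 2029.

24 July 2029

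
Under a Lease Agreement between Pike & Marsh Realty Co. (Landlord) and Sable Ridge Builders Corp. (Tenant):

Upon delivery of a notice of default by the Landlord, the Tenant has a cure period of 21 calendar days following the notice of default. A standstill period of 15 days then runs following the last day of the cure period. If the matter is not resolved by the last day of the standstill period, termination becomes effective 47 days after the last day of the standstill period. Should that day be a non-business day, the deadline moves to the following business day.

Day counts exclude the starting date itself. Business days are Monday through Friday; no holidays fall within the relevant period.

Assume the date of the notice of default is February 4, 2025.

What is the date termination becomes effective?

April 28, 2025

Adding 21 calendar days to February 4, 2025 gives February 25, 2025, which is the last day of the cure period.
The last day of the standstill period: February 25, 2025 + 15 days = March 12, 2025.
Adding 47 calendar days to March 12, 2025 gives April 28, 2025, which is the date termination becomes effective. April 28, 2025 is a Monday, so no roll-forward applies.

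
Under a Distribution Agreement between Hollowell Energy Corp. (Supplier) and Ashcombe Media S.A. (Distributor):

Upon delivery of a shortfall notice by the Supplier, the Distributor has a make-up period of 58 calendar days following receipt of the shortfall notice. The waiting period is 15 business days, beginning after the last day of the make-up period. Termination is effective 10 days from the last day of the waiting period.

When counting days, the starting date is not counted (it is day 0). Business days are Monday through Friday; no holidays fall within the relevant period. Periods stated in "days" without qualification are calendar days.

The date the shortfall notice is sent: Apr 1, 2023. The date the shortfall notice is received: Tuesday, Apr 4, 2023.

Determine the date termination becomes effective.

Jul 2, 2023

The last day of the make-up period: 58 calendar days after Apr 4, 2023 is Jun 1, 2023.
The last day of the waiting period: counting 15 business days from Thursday, Jun 1, 2023 (Jun 2, Jun 5, Jun 6, Jun 7, …, Jun 20, Jun 21, Jun 22, skipping weekends) reaches Thursday, Jun 22, 2023.
The date termination becomes effective: 10 calendar days after Jun 22, 2023 is Jul 2, 2023.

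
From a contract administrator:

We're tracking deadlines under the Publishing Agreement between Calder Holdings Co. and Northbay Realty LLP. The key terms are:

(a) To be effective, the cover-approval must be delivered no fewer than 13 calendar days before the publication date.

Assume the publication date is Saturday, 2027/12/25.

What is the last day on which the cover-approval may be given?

2027/12/12

Counting back 13 calendar days from 2027/12/25 gives 2027/12/12.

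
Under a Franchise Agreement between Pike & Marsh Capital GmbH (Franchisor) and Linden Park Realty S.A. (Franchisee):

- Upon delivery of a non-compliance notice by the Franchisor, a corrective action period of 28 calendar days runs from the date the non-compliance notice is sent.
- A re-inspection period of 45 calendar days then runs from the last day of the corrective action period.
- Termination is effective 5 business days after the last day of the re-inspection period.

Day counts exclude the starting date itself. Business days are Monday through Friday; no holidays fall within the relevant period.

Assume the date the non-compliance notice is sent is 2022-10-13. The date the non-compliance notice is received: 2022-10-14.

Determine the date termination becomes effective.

The last day of the corrective action period: 2022-10-13 + 28 days = 2022-11-10.
The last day of the re-inspection period: 2022-11-10 + 45 days = 2022-12-25.
The date termination becomes effective: counting 5 business days from Sunday, 2022-12-25 (Dec 26, Dec 27, Dec 28, Dec 29, Dec 30, skipping weekends) reaches Friday, 2022-12-30.

2022-12-30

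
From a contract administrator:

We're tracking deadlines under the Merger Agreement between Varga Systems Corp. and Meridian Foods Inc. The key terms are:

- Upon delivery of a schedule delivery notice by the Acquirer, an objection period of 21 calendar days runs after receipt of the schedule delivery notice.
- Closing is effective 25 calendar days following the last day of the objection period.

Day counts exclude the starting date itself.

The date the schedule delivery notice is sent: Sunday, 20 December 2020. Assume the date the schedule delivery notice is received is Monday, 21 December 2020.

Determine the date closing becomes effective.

5 February 2021

The last day of the objection period: 21 calendar days after 21 December 2020 is 11 January 2021.
The date closing becomes effective: 25 calendar days after 11 January 2021 is 5 February 2021.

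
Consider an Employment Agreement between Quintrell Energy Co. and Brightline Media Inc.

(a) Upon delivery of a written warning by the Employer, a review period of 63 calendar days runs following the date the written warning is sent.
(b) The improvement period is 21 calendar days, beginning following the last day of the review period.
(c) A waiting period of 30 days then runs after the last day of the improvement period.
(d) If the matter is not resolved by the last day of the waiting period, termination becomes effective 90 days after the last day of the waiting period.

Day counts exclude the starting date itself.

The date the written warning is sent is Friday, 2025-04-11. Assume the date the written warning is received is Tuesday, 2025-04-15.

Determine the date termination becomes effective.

2025-11-01

The last day of the review period: 63 calendar days after 2025-04-11 is 2025-06-13.
The last day of the improvement period: 2025-06-13 + 21 days = 2025-07-04.
The last day of the waiting period: 2025-07-04 + 30 days = 2025-08-03.
The date termination becomes effective: 2025-08-03 + 90 days = 2025-11-01.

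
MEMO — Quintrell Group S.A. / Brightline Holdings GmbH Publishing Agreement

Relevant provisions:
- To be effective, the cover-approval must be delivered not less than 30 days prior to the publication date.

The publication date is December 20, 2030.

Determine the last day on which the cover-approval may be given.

November 20, 2030

December 20, 2030 minus 30 days is November 20, 2030.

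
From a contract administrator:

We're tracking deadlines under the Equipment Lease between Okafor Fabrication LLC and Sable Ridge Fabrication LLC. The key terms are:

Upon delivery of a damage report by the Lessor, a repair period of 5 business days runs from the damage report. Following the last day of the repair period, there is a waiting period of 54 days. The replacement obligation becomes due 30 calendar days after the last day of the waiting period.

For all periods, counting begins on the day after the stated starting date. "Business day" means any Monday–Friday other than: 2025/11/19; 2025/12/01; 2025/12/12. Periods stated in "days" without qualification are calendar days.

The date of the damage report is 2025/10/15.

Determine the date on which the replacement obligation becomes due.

2026/01/14

From Wednesday, 2025/10/15, 5 business days (Oct 16, Oct 17, Oct 20, Oct 21, Oct 22, skipping weekends) brings us to Wednesday, 2025/10/22, which is the last day of the repair period.
Adding 54 calendar days to 2025/10/22 gives 2025/12/15, which is the last day of the waiting period.
The date on which the replacement obligation becomes due: 30 calendar days after 2025/12/15 is 2026/01/14.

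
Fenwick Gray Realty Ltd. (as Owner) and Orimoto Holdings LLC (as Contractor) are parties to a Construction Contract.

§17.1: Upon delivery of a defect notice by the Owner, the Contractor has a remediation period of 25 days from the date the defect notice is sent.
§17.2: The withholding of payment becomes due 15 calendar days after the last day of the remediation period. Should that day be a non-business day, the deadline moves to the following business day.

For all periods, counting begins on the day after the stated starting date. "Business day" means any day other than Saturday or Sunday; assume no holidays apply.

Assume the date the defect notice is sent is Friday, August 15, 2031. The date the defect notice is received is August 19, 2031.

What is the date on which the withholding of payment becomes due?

September 24, 2031

The last day of the remediation period: August 15, 2031 + 25 days = September 9, 2031.
The date on which the withholding of payment becomes due: 15 calendar days after September 9, 2031 is September 24, 2031. September 24, 2031 is a Wednesday, so no roll-forward applies.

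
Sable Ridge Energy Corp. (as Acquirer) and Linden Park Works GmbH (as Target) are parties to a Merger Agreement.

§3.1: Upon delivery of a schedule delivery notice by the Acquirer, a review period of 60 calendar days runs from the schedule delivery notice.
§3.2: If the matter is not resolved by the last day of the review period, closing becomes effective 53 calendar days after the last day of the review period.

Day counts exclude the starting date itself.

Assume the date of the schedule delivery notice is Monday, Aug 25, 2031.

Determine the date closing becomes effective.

Dec 16, 2031

The last day of the review period: 60 calendar days after Aug 25, 2031 is Oct 24, 2031.
Adding 53 calendar days to Oct 24, 2031 gives Dec 16, 2031, which is the date closing becomes effective.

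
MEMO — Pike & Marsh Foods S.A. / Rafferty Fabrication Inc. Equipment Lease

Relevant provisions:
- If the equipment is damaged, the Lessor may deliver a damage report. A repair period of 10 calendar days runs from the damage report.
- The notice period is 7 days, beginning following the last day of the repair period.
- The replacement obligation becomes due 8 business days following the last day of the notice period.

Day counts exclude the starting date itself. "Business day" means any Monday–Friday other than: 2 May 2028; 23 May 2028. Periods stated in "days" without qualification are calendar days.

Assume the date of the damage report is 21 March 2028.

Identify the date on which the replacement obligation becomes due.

Adding 10 calendar days to 21 March 2028 gives 31 March 2028, which is the last day of the repair period.
The last day of the notice period: 31 March 2028 + 7 days = 7 April 2028.
The date on which the replacement obligation becomes due: counting 8 business days from Friday, 7 April 2028 (Apr 10, Apr 11, Apr 12, Apr 13, Apr 14, Apr 17, Apr 18, Apr 19, skipping weekends) reaches Wednesday, 19 April 2028.

19 April 2028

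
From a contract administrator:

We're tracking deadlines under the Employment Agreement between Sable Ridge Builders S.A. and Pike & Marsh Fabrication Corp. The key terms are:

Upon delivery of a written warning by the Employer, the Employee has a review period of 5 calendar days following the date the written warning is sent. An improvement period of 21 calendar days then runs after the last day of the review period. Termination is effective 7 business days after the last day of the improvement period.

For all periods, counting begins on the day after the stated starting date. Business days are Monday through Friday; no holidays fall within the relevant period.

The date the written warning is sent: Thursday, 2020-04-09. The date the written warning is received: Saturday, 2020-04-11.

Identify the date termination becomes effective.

The last day of the review period: 5 calendar days after 2020-04-09 is 2020-04-14.
Adding 21 calendar days to 2020-04-14 gives 2020-05-05, which is the last day of the improvement period.
The date termination becomes effective: counting 7 business days from Tuesday, 2020-05-05 (May 6, May 7, May 8, May 11, May 12, May 13, May 14, skipping weekends) reaches Thursday, 2020-05-14.

2020-05-14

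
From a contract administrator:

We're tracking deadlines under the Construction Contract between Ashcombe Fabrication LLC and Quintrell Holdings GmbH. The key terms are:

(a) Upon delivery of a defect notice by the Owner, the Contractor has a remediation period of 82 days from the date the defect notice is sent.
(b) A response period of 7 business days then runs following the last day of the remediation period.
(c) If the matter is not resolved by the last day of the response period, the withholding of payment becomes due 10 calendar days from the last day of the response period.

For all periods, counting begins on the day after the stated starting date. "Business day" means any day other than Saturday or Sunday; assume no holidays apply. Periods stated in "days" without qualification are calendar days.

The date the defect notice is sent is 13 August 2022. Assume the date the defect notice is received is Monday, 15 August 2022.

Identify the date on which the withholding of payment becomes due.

24 November 2022

The last day of the remediation period: 82 calendar days after 13 August 2022 is 3 November 2022.
From Thursday, 3 November 2022, 7 business days (Nov 4, Nov 7, Nov 8, Nov 9, Nov 10, Nov 11, Nov 14, skipping weekends) brings us to Monday, 14 November 2022, which is the last day of the response period.
Adding 10 calendar days to 14 November 2022 gives 24 November 2022, which is the date on which the withholding of payment becomes due.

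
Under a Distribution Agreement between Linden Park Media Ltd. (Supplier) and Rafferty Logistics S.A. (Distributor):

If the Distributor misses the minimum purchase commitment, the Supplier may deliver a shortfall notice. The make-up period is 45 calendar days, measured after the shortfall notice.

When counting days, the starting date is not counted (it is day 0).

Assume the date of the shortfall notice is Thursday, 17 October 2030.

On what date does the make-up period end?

1 December 2030

Adding 45 calendar days to 17 October 2030 gives 1 December 2030, which is the last day of the make-up period.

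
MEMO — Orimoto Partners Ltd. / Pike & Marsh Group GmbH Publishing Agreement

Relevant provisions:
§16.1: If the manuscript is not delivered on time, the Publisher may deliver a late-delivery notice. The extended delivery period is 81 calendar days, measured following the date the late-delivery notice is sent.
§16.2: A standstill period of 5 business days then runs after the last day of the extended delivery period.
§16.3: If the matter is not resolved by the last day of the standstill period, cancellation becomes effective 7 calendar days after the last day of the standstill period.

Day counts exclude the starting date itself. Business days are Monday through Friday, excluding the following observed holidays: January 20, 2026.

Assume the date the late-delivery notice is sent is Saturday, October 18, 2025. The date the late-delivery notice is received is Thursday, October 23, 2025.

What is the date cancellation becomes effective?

January 21, 2026

Adding 81 calendar days to October 18, 2025 gives January 7, 2026, which is the last day of the extended delivery period.
The last day of the standstill period: 5 business days after Wednesday, January 7, 2026, skipping weekends — Jan 8, Jan 9, Jan 12, Jan 13, Jan 14 — lands on Wednesday, January 14, 2026.
The date cancellation becomes effective: January 14, 2026 + 7 days = January 21, 2026.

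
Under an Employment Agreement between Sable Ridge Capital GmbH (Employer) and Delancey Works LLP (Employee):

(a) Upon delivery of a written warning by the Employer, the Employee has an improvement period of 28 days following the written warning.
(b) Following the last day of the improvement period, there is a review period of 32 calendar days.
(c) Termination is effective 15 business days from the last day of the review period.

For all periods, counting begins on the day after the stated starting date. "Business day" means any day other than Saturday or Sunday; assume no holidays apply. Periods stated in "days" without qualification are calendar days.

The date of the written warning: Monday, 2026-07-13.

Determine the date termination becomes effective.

2026-10-02

The last day of the improvement period: 28 calendar days after 2026-07-13 is 2026-08-10.
The last day of the review period: 32 calendar days after 2026-08-10 is 2026-09-11.
From Friday, 2026-09-11, 15 business days (Sep 14, Sep 15, Sep 16, Sep 17, …, Sep 30, Oct 1, Oct 2, skipping weekends) brings us to Friday, 2026-10-02, which is the date termination becomes effective.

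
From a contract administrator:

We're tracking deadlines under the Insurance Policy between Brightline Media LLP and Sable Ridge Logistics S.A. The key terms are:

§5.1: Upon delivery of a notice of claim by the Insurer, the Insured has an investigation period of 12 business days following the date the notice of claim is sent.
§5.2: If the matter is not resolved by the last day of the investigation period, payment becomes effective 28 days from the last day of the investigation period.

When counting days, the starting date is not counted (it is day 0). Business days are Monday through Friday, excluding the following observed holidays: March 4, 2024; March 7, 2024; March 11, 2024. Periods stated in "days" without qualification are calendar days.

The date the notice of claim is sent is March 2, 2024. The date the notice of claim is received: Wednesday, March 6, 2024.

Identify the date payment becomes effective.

The last day of the investigation period: 12 business days after Saturday, March 2, 2024, skipping weekends and the listed holidays on Mar 4, Mar 7, Mar 11 — Mar 5, Mar 6, Mar 8, Mar 12, …, Mar 20, Mar 21, Mar 22 — lands on Friday, March 22, 2024.
The date payment becomes effective: March 22, 2024 + 28 days = April 19, 2024.

April 19, 2024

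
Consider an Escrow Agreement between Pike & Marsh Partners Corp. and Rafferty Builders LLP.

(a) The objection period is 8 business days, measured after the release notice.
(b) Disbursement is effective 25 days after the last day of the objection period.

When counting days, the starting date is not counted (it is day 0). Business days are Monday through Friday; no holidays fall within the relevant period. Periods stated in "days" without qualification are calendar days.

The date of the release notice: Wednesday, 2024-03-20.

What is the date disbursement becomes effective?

2024-04-26

The last day of the objection period: counting 8 business days from Wednesday, 2024-03-20 (Mar 21, Mar 22, Mar 25, Mar 26, Mar 27, Mar 28, Mar 29, Apr 1, skipping weekends) reaches Monday, 2024-04-01.
The date disbursement becomes effective: 25 calendar days after 2024-04-01 is 2024-04-26.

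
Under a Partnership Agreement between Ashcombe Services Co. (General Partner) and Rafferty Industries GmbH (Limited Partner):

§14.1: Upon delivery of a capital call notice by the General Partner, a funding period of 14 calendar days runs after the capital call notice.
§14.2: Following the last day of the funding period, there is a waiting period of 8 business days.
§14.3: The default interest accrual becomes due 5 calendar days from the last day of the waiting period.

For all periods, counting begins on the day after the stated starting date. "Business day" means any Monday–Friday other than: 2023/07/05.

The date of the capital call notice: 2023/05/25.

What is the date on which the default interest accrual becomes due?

The last day of the funding period: 14 calendar days after 2023/05/25 is 2023/06/08.
From Thursday, 2023/06/08, 8 business days (Jun 9, Jun 12, Jun 13, Jun 14, Jun 15, Jun 16, Jun 19, Jun 20, skipping weekends) brings us to Tuesday, 2023/06/20, which is the last day of the waiting period.
The date on which the default interest accrual becomes due: 2023/06/20 + 5 days = 2023/06/25.

2023/06/25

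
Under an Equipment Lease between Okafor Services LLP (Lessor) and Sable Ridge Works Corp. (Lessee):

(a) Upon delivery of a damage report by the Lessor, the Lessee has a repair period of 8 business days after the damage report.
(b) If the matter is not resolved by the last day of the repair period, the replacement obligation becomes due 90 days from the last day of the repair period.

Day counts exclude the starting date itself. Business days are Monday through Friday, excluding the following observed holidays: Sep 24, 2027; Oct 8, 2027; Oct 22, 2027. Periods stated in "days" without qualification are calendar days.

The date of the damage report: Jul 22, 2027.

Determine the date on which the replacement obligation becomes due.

Nov 1, 2027

The last day of the repair period: 8 business days after Thursday, Jul 22, 2027, skipping weekends — Jul 23, Jul 26, Jul 27, Jul 28, Jul 29, Jul 30, Aug 2, Aug 3 — lands on Tuesday, Aug 3, 2027.
The date on which the replacement obligation becomes due: 90 calendar days after Aug 3, 2027 is Nov 1, 2027.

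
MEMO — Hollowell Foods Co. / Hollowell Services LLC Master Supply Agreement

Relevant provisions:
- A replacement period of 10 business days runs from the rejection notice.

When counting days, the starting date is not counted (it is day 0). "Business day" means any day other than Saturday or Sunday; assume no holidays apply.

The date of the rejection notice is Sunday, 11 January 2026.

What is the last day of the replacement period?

23 January 2026

The last day of the replacement period: counting 10 business days from Sunday, 11 January 2026 (Jan 12, Jan 13, Jan 14, Jan 15, Jan 16, Jan 19, Jan 20, Jan 21, Jan 22, Jan 23, skipping weekends) reaches Friday, 23 January 2026.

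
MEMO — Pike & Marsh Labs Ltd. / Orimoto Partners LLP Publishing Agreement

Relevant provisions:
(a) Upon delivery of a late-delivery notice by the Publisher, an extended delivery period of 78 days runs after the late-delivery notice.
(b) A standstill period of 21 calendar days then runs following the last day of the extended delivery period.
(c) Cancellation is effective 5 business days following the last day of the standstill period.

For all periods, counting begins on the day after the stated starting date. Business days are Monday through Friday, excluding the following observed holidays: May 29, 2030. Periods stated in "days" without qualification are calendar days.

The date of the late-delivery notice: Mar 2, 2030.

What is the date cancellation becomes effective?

Jun 14, 2030

The last day of the extended delivery period: Mar 2, 2030 + 78 days = May 19, 2030.
Adding 21 calendar days to May 19, 2030 gives Jun 9, 2030, which is the last day of the standstill period.
The date cancellation becomes effective: counting 5 business days from Sunday, Jun 9, 2030 (Jun 10, Jun 11, Jun 12, Jun 13, Jun 14, skipping weekends) reaches Friday, Jun 14, 2030.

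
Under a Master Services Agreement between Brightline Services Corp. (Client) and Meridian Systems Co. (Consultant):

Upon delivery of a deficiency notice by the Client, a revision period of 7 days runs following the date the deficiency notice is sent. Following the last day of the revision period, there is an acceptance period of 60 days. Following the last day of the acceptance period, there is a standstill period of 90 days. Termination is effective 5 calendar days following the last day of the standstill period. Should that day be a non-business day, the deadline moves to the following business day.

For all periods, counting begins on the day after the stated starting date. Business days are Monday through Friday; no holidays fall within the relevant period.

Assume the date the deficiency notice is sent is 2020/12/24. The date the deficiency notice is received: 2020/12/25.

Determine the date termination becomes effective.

2021/06/04

The last day of the revision period: 7 calendar days after 2020/12/24 is 2020/12/31.
The last day of the acceptance period: 60 calendar days after 2020/12/31 is 2021/03/01.
The last day of the standstill period: 90 calendar days after 2021/03/01 is 2021/05/30.
The date termination becomes effective: 5 calendar days after 2021/05/30 is 2021/06/04. 2021/06/04 is a Friday, so no roll-forward applies.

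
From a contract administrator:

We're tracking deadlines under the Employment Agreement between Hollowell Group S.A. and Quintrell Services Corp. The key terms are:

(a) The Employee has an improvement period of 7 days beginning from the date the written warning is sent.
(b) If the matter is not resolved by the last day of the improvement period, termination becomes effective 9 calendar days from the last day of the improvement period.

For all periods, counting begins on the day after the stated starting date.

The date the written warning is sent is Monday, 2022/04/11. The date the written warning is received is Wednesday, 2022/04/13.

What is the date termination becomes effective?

2022/04/27

The last day of the improvement period: 2022/04/11 + 7 days = 2022/04/18.
The date termination becomes effective: 2022/04/18 + 9 days = 2022/04/27.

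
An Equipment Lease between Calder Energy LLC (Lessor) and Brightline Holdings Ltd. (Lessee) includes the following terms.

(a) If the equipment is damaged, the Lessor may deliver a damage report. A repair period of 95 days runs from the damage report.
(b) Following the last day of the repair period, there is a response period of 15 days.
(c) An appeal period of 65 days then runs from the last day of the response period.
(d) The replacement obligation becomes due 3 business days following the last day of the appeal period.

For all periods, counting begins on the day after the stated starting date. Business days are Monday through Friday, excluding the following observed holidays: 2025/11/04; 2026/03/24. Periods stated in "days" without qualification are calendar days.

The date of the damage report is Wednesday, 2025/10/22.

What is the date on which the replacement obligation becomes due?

2026/04/20

The last day of the repair period: 2025/10/22 + 95 days = 2026/01/25.
Adding 15 calendar days to 2026/01/25 gives 2026/02/09, which is the last day of the response period.
The last day of the appeal period: 2026/02/09 + 65 days = 2026/04/15.
The date on which the replacement obligation becomes due: counting 3 business days from Wednesday, 2026/04/15 (Apr 16, Apr 17, Apr 20, skipping weekends) reaches Monday, 2026/04/20.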